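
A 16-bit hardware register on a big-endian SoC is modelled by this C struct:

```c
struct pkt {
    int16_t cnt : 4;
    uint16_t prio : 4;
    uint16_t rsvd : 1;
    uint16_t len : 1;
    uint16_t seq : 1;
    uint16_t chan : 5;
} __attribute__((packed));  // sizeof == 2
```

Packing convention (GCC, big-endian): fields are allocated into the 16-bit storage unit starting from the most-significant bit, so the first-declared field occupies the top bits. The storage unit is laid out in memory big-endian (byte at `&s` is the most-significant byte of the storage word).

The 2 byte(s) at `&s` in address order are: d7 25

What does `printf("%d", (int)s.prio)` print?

7

[0]=0xd7 [1]=0x25 (big-endian) → word 0xd725
cnt [12+:4] = (word>>12) & 0xf = 13
prio [8+:4] = (word>>8) & 0xf = 7  ←
rsvd [7+:1] = (word>>7) & 0x1 = 0
len [6+:1] = (word>>6) & 0x1 = 0
seq [5+:1] = (word>>5) & 0x1 = 1
chan [0+:5] = (word>>0) & 0x1f = 5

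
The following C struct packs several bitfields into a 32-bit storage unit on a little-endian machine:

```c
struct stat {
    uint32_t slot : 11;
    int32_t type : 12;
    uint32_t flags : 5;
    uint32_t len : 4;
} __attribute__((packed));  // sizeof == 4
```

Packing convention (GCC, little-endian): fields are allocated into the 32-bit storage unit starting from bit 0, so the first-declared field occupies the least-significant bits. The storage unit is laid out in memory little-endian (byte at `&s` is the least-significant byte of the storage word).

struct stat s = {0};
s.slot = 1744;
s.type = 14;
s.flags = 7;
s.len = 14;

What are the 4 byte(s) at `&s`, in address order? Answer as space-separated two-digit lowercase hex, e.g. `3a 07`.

d0 76 80 e3

[0+:11] slot=1744 & 0x7ff = 0x6d0; word=0x000006d0
[11+:12] type=14 & 0xfff = 0xe; word=0x000076d0
[23+:5] flags=7 & 0x1f = 0x7; word=0x038076d0
[28+:4] len=14 & 0xf = 0xe; word=0xe38076d0
word = 0xe38076d0 → little-endian bytes:
  [0]=0xd0  [1]=0x76  [2]=0x80  [3]=0xe3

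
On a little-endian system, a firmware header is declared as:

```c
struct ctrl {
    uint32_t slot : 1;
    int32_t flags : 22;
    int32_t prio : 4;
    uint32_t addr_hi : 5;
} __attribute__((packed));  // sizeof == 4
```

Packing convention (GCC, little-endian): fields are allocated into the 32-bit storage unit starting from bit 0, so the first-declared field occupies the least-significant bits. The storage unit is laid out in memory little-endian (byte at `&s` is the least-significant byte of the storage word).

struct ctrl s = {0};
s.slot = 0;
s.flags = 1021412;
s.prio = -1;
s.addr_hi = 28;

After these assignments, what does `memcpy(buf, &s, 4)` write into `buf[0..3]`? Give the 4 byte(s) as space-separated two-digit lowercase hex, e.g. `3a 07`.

[0+:1] slot=0 & 0x1 = 0x0; word=0x00000000
[1+:22] flags=1021412 & 0x3fffff = 0xf95e4; word=0x001f2bc8
[23+:4] prio=-1 & 0xf = 0xf; word=0x079f2bc8
[27+:5] addr_hi=28 & 0x1f = 0x1c; word=0xe79f2bc8
word = 0xe79f2bc8 → little-endian bytes:
  [0]=0xc8  [1]=0x2b  [2]=0x9f  [3]=0xe7

c8 2b 9f e7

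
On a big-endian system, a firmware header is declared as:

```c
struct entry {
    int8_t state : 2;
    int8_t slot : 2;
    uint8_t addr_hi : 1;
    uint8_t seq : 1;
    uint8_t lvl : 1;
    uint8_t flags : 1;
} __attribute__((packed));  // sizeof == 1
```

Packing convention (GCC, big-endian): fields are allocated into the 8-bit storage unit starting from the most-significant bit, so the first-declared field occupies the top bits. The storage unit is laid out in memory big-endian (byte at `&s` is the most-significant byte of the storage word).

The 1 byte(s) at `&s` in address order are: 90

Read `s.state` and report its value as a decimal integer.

[0]=0x90 (big-endian) → word 0x90
state [6+:2] = (word>>6) & 0x3 = 2  ←
slot [4+:2] = (word>>4) & 0x3 = 1
addr_hi [3+:1] = (word>>3) & 0x1 = 0
seq [2+:1] = (word>>2) & 0x1 = 0
lvl [1+:1] = (word>>1) & 0x1 = 0
flags [0+:1] = (word>>0) & 0x1 = 0
state signed 2b, MSB=1: 2 - 4 = -2

-2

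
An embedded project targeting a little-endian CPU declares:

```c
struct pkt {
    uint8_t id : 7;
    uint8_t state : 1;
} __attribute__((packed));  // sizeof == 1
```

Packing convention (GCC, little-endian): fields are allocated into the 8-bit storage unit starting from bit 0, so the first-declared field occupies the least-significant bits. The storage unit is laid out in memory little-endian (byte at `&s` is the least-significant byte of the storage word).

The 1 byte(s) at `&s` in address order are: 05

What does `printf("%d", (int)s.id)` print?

5

[0]=0x05 (little-endian) → word 0x05
id [0+:7] = (word>>0) & 0x7f = 5  ←
state [7+:1] = (word>>7) & 0x1 = 0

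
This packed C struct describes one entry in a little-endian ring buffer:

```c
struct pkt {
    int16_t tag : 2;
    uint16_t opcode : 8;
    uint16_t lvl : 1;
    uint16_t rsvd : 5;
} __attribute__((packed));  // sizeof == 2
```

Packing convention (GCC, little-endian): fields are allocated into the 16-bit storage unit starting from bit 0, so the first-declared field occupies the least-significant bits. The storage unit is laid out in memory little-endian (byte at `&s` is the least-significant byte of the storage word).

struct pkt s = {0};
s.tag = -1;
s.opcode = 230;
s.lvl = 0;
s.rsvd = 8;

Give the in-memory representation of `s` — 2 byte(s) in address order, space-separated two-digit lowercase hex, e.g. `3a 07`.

9b 43

tag:2 = -1 → 0x3 << 0 → word 0x0003
opcode:8 = 230 → 0xe6 << 2 → word 0x039b
lvl:1 = 0 → 0x0 << 10 → word 0x039b
rsvd:5 = 8 → 0x8 << 11 → word 0x439b
word = 0x439b → little-endian bytes:
  [0]=0x9b  [1]=0x43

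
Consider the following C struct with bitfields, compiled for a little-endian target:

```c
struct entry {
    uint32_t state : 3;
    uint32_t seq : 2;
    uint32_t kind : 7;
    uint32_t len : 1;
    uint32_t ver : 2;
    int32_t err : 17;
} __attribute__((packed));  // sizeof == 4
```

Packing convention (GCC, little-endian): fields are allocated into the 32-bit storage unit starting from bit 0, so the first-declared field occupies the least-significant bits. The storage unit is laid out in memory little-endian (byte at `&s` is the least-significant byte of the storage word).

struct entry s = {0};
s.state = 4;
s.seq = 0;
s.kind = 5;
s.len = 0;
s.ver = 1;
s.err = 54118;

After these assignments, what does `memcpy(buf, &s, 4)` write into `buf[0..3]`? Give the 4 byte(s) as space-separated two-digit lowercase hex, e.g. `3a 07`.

a4 20 b3 69

[0+:3] state=4 & 0x7 = 0x4; word=0x00000004
[3+:2] seq=0 & 0x3 = 0x0; word=0x00000004
[5+:7] kind=5 & 0x7f = 0x5; word=0x000000a4
[12+:1] len=0 & 0x1 = 0x0; word=0x000000a4
[13+:2] ver=1 & 0x3 = 0x1; word=0x000020a4
[15+:17] err=54118 & 0x1ffff = 0xd366; word=0x69b320a4
word = 0x69b320a4 → little-endian bytes:
  [0]=0xa4  [1]=0x20  [2]=0xb3  [3]=0x69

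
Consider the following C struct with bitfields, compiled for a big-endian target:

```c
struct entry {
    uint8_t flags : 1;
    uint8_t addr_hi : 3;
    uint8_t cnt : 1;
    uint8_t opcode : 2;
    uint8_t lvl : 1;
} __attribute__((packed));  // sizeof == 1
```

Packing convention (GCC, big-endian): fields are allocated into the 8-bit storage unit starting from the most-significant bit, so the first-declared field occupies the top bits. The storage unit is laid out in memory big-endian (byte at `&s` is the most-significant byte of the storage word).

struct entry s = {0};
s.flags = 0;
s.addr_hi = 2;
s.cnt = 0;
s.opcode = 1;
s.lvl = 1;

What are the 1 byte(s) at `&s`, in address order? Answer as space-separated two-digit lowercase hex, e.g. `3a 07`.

flags (1b) val=0 bits=0x0 at bit 7: 0x00
addr_hi (3b) val=2 bits=0x2 at bit 4: 0x20
cnt (1b) val=0 bits=0x0 at bit 3: 0x20
opcode (2b) val=1 bits=0x1 at bit 1: 0x22
lvl (1b) val=1 bits=0x1 at bit 0: 0x23
word = 0x23 → big-endian bytes:
  [0]=0x23

23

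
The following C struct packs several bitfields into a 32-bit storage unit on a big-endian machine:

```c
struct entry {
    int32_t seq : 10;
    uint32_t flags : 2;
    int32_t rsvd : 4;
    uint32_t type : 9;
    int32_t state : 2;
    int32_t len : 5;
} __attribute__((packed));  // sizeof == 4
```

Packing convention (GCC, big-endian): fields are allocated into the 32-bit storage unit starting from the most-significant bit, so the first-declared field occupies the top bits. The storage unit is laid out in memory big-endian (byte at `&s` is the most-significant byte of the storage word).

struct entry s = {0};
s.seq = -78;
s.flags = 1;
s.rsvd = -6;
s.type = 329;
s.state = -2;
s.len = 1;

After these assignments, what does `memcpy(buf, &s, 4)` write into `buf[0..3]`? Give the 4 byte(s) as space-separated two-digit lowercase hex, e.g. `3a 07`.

ec 9a a4 c1

[22+:10] seq=-78 & 0x3ff = 0x3b2; word=0xec800000
[20+:2] flags=1 & 0x3 = 0x1; word=0xec900000
[16+:4] rsvd=-6 & 0xf = 0xa; word=0xec9a0000
[7+:9] type=329 & 0x1ff = 0x149; word=0xec9aa480
[5+:2] state=-2 & 0x3 = 0x2; word=0xec9aa4c0
[0+:5] len=1 & 0x1f = 0x1; word=0xec9aa4c1
word = 0xec9aa4c1 → big-endian bytes:
  [0]=0xec  [1]=0x9a  [2]=0xa4  [3]=0xc1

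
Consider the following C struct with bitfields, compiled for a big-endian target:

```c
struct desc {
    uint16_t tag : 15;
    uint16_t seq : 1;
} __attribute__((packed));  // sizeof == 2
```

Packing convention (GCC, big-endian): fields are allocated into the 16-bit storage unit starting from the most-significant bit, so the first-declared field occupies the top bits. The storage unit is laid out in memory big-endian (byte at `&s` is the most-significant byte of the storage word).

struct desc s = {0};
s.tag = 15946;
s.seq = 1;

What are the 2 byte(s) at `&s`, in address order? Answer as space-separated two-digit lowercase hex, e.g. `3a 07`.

7c 95

tag (15b) val=15946 bits=0x3e4a at bit 1: 0x7c94
seq (1b) val=1 bits=0x1 at bit 0: 0x7c95
word = 0x7c95 → big-endian bytes:
  [0]=0x7c  [1]=0x95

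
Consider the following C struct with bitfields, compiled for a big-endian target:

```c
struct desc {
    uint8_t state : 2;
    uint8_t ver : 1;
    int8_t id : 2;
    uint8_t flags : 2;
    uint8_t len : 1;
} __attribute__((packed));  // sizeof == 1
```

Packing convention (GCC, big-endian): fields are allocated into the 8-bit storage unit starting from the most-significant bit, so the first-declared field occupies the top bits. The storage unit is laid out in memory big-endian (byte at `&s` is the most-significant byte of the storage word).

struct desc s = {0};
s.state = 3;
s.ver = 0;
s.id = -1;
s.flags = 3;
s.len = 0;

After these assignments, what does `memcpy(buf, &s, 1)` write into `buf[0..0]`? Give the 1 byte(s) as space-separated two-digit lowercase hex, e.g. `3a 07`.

de

state (2b) val=3 bits=0x3 at bit 6: 0xc0
ver (1b) val=0 bits=0x0 at bit 5: 0xc0
id (2b) val=-1 bits=0x3 at bit 3: 0xd8
flags (2b) val=3 bits=0x3 at bit 1: 0xde
len (1b) val=0 bits=0x0 at bit 0: 0xde
word = 0xde → big-endian bytes:
  [0]=0xde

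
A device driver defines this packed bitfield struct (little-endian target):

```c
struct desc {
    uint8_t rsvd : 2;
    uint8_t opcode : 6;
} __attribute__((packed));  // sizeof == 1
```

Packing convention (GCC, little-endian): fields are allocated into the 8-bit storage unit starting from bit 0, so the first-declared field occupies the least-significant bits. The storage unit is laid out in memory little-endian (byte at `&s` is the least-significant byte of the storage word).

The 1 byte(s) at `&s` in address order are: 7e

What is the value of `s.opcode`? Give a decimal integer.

[0]=0x7e (little-endian) → word 0x7e
rsvd [0+:2] = (word>>0) & 0x3 = 2
opcode [2+:6] = (word>>2) & 0x3f = 31  ←

31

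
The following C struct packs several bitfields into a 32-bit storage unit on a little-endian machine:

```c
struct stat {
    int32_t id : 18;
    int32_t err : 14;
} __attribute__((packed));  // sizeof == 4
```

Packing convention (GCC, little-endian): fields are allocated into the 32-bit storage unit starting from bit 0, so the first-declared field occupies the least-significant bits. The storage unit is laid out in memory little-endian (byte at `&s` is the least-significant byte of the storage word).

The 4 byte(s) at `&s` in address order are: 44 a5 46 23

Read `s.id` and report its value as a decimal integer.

-88764

[0]=0x44 [1]=0xa5 [2]=0x46 [3]=0x23 (little-endian) → word 0x2346a544
id [0+:18] = (word>>0) & 0x3ffff = 173380  ←
err [18+:14] = (word>>18) & 0x3fff = 2257
id signed 18b, MSB=1: 173380 - 262144 = -88764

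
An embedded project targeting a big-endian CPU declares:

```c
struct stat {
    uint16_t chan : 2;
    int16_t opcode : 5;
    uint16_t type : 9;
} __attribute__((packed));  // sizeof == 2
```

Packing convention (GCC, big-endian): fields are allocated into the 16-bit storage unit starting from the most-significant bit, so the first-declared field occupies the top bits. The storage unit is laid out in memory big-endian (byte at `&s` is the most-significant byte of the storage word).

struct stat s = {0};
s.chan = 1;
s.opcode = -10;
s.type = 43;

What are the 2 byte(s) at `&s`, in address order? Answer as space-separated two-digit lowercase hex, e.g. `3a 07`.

chan (2b) val=1 bits=0x1 at bit 14: 0x4000
opcode (5b) val=-10 bits=0x16 at bit 9: 0x6c00
type (9b) val=43 bits=0x2b at bit 0: 0x6c2b
word = 0x6c2b → big-endian bytes:
  [0]=0x6c  [1]=0x2b

6c 2b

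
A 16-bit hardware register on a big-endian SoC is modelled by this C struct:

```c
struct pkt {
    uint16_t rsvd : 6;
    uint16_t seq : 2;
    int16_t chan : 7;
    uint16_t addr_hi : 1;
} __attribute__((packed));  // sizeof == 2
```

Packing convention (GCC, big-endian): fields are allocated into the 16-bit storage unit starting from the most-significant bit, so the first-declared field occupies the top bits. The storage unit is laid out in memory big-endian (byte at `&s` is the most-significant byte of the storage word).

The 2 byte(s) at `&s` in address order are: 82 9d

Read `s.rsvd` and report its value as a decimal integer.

[0]=0x82 [1]=0x9d (big-endian) → word 0x829d
rsvd [10+:6] = (word>>10) & 0x3f = 32  ←
seq [8+:2] = (word>>8) & 0x3 = 2
chan [1+:7] = (word>>1) & 0x7f = 78
addr_hi [0+:1] = (word>>0) & 0x1 = 1

32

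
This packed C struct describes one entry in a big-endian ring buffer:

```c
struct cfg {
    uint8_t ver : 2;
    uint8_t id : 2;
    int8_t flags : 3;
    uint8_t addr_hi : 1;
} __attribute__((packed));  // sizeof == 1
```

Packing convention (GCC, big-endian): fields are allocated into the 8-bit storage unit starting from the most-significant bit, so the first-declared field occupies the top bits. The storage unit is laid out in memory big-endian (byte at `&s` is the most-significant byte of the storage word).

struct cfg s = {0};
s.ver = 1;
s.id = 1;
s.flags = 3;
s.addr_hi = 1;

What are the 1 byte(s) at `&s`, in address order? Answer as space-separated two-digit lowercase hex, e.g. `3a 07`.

57

[6+:2] ver=1 & 0x3 = 0x1; word=0x40
[4+:2] id=1 & 0x3 = 0x1; word=0x50
[1+:3] flags=3 & 0x7 = 0x3; word=0x56
[0+:1] addr_hi=1 & 0x1 = 0x1; word=0x57
word = 0x57 → big-endian bytes:
  [0]=0x57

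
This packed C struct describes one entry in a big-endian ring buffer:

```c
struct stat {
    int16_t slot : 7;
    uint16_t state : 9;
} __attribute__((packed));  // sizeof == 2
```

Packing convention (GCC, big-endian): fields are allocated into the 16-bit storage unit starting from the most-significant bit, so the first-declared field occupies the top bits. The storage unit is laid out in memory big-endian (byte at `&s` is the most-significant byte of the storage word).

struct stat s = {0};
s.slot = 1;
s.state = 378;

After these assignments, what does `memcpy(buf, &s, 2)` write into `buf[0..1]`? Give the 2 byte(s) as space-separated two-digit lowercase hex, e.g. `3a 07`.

03 7a

[9+:7] slot=1 & 0x7f = 0x1; word=0x0200
[0+:9] state=378 & 0x1ff = 0x17a; word=0x037a
word = 0x037a → big-endian bytes:
  [0]=0x03  [1]=0x7a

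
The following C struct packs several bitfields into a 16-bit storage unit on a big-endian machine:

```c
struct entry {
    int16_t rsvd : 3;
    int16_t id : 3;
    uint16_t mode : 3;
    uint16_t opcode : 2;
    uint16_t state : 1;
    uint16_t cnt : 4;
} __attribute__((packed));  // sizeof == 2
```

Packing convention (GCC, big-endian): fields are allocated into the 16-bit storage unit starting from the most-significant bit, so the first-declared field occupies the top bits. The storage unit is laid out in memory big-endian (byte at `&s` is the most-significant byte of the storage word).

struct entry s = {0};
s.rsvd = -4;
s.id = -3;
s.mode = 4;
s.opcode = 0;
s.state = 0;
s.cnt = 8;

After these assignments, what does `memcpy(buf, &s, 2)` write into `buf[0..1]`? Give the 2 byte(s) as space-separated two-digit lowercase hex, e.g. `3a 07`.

96 08

[13+:3] rsvd=-4 & 0x7 = 0x4; word=0x8000
[10+:3] id=-3 & 0x7 = 0x5; word=0x9400
[7+:3] mode=4 & 0x7 = 0x4; word=0x9600
[5+:2] opcode=0 & 0x3 = 0x0; word=0x9600
[4+:1] state=0 & 0x1 = 0x0; word=0x9600
[0+:4] cnt=8 & 0xf = 0x8; word=0x9608
word = 0x9608 → big-endian bytes:
  [0]=0x96  [1]=0x08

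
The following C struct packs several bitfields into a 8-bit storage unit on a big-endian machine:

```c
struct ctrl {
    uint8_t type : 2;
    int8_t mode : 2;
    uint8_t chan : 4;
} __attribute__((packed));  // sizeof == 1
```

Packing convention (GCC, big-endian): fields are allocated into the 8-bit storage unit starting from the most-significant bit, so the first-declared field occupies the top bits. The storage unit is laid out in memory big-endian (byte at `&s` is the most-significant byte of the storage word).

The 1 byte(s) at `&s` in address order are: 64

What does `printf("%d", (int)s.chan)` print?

4

[0]=0x64 (big-endian) → word 0x64
type:2 @ bit 6 → (0x64>>6)&0x3 = 0x1
mode:2 @ bit 4 → (0x64>>4)&0x3 = 0x2
chan:4 @ bit 0 → (0x64>>0)&0xf = 0x4  ←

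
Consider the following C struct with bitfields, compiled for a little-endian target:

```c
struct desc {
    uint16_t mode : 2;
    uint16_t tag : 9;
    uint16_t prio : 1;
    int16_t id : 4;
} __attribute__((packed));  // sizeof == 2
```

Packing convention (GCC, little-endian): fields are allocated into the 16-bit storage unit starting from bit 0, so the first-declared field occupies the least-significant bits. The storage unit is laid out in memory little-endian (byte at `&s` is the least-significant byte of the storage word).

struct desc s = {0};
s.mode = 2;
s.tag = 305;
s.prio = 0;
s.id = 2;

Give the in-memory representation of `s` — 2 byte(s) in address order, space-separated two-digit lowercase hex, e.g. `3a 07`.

c6 24

mode (2b) val=2 bits=0x2 at bit 0: 0x0002
tag (9b) val=305 bits=0x131 at bit 2: 0x04c6
prio (1b) val=0 bits=0x0 at bit 11: 0x04c6
id (4b) val=2 bits=0x2 at bit 12: 0x24c6
word = 0x24c6 → little-endian bytes:
  [0]=0xc6  [1]=0x24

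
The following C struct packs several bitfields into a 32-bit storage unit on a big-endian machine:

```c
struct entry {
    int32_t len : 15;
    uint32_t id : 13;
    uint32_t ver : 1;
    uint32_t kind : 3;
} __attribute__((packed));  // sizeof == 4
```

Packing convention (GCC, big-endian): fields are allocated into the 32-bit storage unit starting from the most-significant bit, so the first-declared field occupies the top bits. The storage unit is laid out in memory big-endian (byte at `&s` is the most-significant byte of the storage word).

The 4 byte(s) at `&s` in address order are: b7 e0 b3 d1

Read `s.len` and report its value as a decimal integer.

-9232

[0]=0xb7 [1]=0xe0 [2]=0xb3 [3]=0xd1 (big-endian) → word 0xb7e0b3d1
len:15 @ bit 17 → (0xb7e0b3d1>>17)&0x7fff = 0x5bf0  ←
id:13 @ bit 4 → (0xb7e0b3d1>>4)&0x1fff = 0xb3d
ver:1 @ bit 3 → (0xb7e0b3d1>>3)&0x1 = 0x0
kind:3 @ bit 0 → (0xb7e0b3d1>>0)&0x7 = 0x1
len signed 15b, MSB=1: 23536 - 32768 = -9232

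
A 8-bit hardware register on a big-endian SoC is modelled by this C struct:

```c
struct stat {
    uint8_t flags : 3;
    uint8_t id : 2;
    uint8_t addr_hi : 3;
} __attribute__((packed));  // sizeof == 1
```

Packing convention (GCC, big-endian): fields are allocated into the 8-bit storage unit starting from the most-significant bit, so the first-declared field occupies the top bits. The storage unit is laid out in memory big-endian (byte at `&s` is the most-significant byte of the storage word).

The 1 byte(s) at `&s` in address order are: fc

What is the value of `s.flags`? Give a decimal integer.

[0]=0xfc (big-endian) → word 0xfc
flags [5+:3] = (word>>5) & 0x7 = 7  ←
id [3+:2] = (word>>3) & 0x3 = 3
addr_hi [0+:3] = (word>>0) & 0x7 = 4

7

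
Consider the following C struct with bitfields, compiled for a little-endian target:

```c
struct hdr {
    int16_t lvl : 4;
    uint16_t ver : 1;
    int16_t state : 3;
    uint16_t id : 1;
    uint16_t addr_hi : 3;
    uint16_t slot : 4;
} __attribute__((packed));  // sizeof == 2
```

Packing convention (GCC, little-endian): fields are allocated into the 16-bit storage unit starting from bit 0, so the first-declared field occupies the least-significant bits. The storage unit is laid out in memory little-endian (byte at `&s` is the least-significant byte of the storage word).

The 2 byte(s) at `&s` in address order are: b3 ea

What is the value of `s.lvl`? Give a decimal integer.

3

[0]=0xb3 [1]=0xea (little-endian) → word 0xeab3
lvl:4 @ bit 0 → (0xeab3>>0)&0xf = 0x3  ←
ver:1 @ bit 4 → (0xeab3>>4)&0x1 = 0x1
state:3 @ bit 5 → (0xeab3>>5)&0x7 = 0x5
id:1 @ bit 8 → (0xeab3>>8)&0x1 = 0x0
addr_hi:3 @ bit 9 → (0xeab3>>9)&0x7 = 0x5
slot:4 @ bit 12 → (0xeab3>>12)&0xf = 0xe
lvl signed 4b, MSB=0: value = 3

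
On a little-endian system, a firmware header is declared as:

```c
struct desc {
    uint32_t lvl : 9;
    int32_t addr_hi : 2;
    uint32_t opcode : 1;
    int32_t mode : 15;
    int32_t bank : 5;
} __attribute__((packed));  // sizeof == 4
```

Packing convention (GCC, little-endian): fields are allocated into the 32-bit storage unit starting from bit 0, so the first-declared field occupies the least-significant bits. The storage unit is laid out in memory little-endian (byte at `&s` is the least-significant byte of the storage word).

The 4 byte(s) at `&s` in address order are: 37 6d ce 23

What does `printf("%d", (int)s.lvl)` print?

311

[0]=0x37 [1]=0x6d [2]=0xce [3]=0x23 (little-endian) → word 0x23ce6d37
lvl [0+:9] = (word>>0) & 0x1ff = 311  ←
addr_hi [9+:2] = (word>>9) & 0x3 = 2
opcode [11+:1] = (word>>11) & 0x1 = 1
mode [12+:15] = (word>>12) & 0x7fff = 15590
bank [27+:5] = (word>>27) & 0x1f = 4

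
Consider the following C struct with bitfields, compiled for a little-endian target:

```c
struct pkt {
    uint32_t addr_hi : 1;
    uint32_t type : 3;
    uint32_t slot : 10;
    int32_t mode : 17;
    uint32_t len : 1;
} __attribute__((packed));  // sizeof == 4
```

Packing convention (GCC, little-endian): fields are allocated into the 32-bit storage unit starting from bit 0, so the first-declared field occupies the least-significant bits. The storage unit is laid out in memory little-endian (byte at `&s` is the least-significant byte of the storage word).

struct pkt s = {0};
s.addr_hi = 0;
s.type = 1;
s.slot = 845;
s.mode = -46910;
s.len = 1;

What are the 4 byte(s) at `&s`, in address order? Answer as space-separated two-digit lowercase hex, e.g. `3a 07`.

d2 b4 30 d2

addr_hi (1b) val=0 bits=0x0 at bit 0: 0x00000000
type (3b) val=1 bits=0x1 at bit 1: 0x00000002
slot (10b) val=845 bits=0x34d at bit 4: 0x000034d2
mode (17b) val=-46910 bits=0x148c2 at bit 14: 0x5230b4d2
len (1b) val=1 bits=0x1 at bit 31: 0xd230b4d2
word = 0xd230b4d2 → little-endian bytes:
  [0]=0xd2  [1]=0xb4  [2]=0x30  [3]=0xd2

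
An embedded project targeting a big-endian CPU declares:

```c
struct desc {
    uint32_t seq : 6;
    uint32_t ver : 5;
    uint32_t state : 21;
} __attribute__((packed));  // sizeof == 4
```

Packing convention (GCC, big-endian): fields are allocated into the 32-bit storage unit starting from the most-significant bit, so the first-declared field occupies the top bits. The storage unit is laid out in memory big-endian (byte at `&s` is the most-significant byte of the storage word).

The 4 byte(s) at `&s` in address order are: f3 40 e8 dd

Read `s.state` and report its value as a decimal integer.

59613

[0]=0xf3 [1]=0x40 [2]=0xe8 [3]=0xdd (big-endian) → word 0xf340e8dd
seq:6 @ bit 26 → (0xf340e8dd>>26)&0x3f = 0x3c
ver:5 @ bit 21 → (0xf340e8dd>>21)&0x1f = 0x1a
state:21 @ bit 0 → (0xf340e8dd>>0)&0x1fffff = 0xe8dd  ←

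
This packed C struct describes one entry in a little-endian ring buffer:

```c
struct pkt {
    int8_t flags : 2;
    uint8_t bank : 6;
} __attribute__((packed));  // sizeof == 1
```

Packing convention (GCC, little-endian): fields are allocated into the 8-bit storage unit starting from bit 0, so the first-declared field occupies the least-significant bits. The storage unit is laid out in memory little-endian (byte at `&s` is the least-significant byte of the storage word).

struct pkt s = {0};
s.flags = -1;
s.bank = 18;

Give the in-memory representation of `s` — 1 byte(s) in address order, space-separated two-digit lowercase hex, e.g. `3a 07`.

4b

[0+:2] flags=-1 & 0x3 = 0x3; word=0x03
[2+:6] bank=18 & 0x3f = 0x12; word=0x4b
word = 0x4b → little-endian bytes:
  [0]=0x4b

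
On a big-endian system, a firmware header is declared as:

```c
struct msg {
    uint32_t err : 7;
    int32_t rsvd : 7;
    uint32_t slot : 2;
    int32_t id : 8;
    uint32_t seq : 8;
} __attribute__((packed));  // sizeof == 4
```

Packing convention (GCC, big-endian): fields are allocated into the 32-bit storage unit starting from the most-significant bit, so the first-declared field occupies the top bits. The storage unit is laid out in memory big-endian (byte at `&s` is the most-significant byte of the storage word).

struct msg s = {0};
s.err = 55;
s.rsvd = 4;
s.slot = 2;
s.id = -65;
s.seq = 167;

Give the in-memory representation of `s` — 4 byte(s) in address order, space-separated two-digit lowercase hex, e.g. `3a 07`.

err (7b) val=55 bits=0x37 at bit 25: 0x6e000000
rsvd (7b) val=4 bits=0x4 at bit 18: 0x6e100000
slot (2b) val=2 bits=0x2 at bit 16: 0x6e120000
id (8b) val=-65 bits=0xbf at bit 8: 0x6e12bf00
seq (8b) val=167 bits=0xa7 at bit 0: 0x6e12bfa7
word = 0x6e12bfa7 → big-endian bytes:
  [0]=0x6e  [1]=0x12  [2]=0xbf  [3]=0xa7

6e 12 bf a7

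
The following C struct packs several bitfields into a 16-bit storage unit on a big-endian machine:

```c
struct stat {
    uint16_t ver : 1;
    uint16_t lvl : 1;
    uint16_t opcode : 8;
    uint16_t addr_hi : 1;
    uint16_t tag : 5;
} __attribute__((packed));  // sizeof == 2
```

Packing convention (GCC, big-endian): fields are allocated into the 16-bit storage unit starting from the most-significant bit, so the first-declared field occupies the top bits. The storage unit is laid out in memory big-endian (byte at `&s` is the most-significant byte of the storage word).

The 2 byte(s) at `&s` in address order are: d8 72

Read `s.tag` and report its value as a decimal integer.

18

[0]=0xd8 [1]=0x72 (big-endian) → word 0xd872
ver:1 @ bit 15 → (0xd872>>15)&0x1 = 0x1
lvl:1 @ bit 14 → (0xd872>>14)&0x1 = 0x1
opcode:8 @ bit 6 → (0xd872>>6)&0xff = 0x61
addr_hi:1 @ bit 5 → (0xd872>>5)&0x1 = 0x1
tag:5 @ bit 0 → (0xd872>>0)&0x1f = 0x12  ←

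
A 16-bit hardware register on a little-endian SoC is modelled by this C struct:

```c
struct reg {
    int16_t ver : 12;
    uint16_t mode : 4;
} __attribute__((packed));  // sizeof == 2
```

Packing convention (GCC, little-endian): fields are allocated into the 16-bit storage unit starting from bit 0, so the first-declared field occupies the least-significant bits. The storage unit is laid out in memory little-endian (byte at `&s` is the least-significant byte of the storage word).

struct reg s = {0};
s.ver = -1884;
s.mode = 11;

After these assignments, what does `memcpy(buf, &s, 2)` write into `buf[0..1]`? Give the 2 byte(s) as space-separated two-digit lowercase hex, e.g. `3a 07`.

ver:12 = -1884 → 0x8a4 << 0 → word 0x08a4
mode:4 = 11 → 0xb << 12 → word 0xb8a4
word = 0xb8a4 → little-endian bytes:
  [0]=0xa4  [1]=0xb8

a4 b8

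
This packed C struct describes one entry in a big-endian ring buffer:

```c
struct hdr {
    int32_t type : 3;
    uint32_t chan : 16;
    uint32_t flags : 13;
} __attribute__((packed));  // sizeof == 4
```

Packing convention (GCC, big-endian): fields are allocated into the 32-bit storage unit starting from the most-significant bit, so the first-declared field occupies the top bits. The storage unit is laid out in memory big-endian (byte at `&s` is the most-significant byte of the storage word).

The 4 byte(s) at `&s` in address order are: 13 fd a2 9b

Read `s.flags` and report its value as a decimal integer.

[0]=0x13 [1]=0xfd [2]=0xa2 [3]=0x9b (big-endian) → word 0x13fda29b
type [29+:3] = (word>>29) & 0x7 = 0
chan [13+:16] = (word>>13) & 0xffff = 40941
flags [0+:13] = (word>>0) & 0x1fff = 667  ←

667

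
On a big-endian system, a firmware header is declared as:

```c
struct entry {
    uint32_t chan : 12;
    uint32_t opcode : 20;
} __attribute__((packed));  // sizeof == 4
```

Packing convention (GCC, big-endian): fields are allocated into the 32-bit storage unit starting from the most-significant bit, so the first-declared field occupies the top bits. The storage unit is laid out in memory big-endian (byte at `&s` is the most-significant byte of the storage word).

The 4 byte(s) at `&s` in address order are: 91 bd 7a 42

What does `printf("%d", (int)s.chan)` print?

[0]=0x91 [1]=0xbd [2]=0x7a [3]=0x42 (big-endian) → word 0x91bd7a42
chan [20+:12] = (word>>20) & 0xfff = 2331  ←
opcode [0+:20] = (word>>0) & 0xfffff = 883266

2331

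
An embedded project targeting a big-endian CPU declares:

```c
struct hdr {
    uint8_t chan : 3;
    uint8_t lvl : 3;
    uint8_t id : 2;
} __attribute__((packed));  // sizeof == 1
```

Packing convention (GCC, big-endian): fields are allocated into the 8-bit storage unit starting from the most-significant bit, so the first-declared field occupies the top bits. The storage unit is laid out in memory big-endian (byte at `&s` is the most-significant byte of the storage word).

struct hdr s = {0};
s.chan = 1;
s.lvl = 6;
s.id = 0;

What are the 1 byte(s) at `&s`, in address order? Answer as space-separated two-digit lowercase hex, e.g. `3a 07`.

[5+:3] chan=1 & 0x7 = 0x1; word=0x20
[2+:3] lvl=6 & 0x7 = 0x6; word=0x38
[0+:2] id=0 & 0x3 = 0x0; word=0x38
word = 0x38 → big-endian bytes:
  [0]=0x38

38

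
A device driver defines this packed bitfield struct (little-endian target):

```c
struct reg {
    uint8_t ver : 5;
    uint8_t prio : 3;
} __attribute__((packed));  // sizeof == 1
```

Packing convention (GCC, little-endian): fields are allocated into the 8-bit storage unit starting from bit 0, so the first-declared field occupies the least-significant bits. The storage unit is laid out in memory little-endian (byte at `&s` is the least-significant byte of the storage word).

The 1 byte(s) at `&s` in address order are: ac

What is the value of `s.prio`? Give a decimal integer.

[0]=0xac (little-endian) → word 0xac
ver [0+:5] = (word>>0) & 0x1f = 12
prio [5+:3] = (word>>5) & 0x7 = 5  ←

5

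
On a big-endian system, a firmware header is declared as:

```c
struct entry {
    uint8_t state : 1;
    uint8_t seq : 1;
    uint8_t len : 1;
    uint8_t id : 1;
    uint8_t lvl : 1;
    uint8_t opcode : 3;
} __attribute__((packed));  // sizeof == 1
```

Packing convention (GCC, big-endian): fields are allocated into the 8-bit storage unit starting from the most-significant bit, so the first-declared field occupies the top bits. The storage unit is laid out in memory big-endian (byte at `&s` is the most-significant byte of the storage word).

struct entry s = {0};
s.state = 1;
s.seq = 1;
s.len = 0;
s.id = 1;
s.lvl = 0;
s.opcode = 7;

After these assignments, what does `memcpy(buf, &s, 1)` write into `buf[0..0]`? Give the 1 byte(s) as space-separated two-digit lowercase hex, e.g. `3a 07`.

[7+:1] state=1 & 0x1 = 0x1; word=0x80
[6+:1] seq=1 & 0x1 = 0x1; word=0xc0
[5+:1] len=0 & 0x1 = 0x0; word=0xc0
[4+:1] id=1 & 0x1 = 0x1; word=0xd0
[3+:1] lvl=0 & 0x1 = 0x0; word=0xd0
[0+:3] opcode=7 & 0x7 = 0x7; word=0xd7
word = 0xd7 → big-endian bytes:
  [0]=0xd7

d7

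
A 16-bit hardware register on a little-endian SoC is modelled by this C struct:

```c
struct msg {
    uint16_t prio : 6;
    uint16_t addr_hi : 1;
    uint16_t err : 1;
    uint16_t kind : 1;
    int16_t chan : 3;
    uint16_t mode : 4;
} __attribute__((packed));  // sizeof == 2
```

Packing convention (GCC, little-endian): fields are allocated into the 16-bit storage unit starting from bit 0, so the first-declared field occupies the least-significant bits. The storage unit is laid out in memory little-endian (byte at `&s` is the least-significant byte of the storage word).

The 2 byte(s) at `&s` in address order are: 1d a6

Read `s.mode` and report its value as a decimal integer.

10

[0]=0x1d [1]=0xa6 (little-endian) → word 0xa61d
prio:6 @ bit 0 → (0xa61d>>0)&0x3f = 0x1d
addr_hi:1 @ bit 6 → (0xa61d>>6)&0x1 = 0x0
err:1 @ bit 7 → (0xa61d>>7)&0x1 = 0x0
kind:1 @ bit 8 → (0xa61d>>8)&0x1 = 0x0
chan:3 @ bit 9 → (0xa61d>>9)&0x7 = 0x3
mode:4 @ bit 12 → (0xa61d>>12)&0xf = 0xa  ←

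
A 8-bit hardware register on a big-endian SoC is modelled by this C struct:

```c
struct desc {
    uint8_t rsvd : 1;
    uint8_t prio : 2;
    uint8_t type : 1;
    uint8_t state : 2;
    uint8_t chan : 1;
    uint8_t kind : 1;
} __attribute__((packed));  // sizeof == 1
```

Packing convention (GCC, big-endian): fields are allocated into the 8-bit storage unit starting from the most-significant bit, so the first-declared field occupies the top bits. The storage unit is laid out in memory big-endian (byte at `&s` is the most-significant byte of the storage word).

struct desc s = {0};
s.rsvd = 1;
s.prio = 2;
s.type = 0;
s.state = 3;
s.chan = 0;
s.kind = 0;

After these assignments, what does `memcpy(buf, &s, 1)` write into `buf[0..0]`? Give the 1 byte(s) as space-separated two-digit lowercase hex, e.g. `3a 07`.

rsvd (1b) val=1 bits=0x1 at bit 7: 0x80
prio (2b) val=2 bits=0x2 at bit 5: 0xc0
type (1b) val=0 bits=0x0 at bit 4: 0xc0
state (2b) val=3 bits=0x3 at bit 2: 0xcc
chan (1b) val=0 bits=0x0 at bit 1: 0xcc
kind (1b) val=0 bits=0x0 at bit 0: 0xcc
word = 0xcc → big-endian bytes:
  [0]=0xcc

cc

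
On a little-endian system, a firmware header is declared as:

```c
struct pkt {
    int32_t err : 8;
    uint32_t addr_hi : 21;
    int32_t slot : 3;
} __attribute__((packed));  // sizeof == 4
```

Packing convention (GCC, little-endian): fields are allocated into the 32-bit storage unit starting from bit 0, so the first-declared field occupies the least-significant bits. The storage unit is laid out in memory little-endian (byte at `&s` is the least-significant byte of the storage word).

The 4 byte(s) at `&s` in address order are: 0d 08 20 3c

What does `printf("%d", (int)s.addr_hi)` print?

1843208

[0]=0x0d [1]=0x08 [2]=0x20 [3]=0x3c (little-endian) → word 0x3c20080d
err [0+:8] = (word>>0) & 0xff = 13
addr_hi [8+:21] = (word>>8) & 0x1fffff = 1843208  ←
slot [29+:3] = (word>>29) & 0x7 = 1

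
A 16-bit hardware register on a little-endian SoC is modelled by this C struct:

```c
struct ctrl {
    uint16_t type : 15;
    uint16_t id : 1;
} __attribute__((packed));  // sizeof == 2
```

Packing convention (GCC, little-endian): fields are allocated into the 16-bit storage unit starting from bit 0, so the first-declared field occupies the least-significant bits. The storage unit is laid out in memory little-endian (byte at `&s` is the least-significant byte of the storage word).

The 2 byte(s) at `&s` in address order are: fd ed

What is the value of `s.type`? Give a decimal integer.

[0]=0xfd [1]=0xed (little-endian) → word 0xedfd
type:15 @ bit 0 → (0xedfd>>0)&0x7fff = 0x6dfd  ←
id:1 @ bit 15 → (0xedfd>>15)&0x1 = 0x1

28157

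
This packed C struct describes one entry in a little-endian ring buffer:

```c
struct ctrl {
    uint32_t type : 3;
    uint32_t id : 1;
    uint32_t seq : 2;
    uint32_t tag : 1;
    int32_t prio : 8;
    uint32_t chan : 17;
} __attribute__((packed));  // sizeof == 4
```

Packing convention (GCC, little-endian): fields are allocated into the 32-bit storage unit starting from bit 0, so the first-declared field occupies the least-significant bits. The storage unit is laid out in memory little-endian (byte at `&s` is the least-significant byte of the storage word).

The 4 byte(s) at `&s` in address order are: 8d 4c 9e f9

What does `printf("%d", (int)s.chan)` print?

[0]=0x8d [1]=0x4c [2]=0x9e [3]=0xf9 (little-endian) → word 0xf99e4c8d
type:3 @ bit 0 → (0xf99e4c8d>>0)&0x7 = 0x5
id:1 @ bit 3 → (0xf99e4c8d>>3)&0x1 = 0x1
seq:2 @ bit 4 → (0xf99e4c8d>>4)&0x3 = 0x0
tag:1 @ bit 6 → (0xf99e4c8d>>6)&0x1 = 0x0
prio:8 @ bit 7 → (0xf99e4c8d>>7)&0xff = 0x99
chan:17 @ bit 15 → (0xf99e4c8d>>15)&0x1ffff = 0x1f33c  ←

127804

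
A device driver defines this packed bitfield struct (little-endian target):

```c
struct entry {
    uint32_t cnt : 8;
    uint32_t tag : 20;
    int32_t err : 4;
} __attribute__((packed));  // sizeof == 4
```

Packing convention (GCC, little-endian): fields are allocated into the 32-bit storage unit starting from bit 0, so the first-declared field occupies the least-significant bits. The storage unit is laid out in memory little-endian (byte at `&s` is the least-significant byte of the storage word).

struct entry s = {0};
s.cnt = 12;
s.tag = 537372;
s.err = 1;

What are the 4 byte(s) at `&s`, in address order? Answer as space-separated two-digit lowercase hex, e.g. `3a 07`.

0c 1c 33 18

cnt:8 = 12 → 0xc << 0 → word 0x0000000c
tag:20 = 537372 → 0x8331c << 8 → word 0x08331c0c
err:4 = 1 → 0x1 << 28 → word 0x18331c0c
word = 0x18331c0c → little-endian bytes:
  [0]=0x0c  [1]=0x1c  [2]=0x33  [3]=0x18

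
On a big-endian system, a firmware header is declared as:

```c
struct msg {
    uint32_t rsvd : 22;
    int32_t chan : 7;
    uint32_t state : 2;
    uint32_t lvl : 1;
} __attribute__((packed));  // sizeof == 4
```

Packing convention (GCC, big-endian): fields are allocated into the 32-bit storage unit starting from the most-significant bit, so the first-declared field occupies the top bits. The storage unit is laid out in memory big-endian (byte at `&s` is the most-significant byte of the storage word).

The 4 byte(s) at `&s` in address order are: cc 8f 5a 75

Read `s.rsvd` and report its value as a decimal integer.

3351510

[0]=0xcc [1]=0x8f [2]=0x5a [3]=0x75 (big-endian) → word 0xcc8f5a75
rsvd:22 @ bit 10 → (0xcc8f5a75>>10)&0x3fffff = 0x3323d6  ←
chan:7 @ bit 3 → (0xcc8f5a75>>3)&0x7f = 0x4e
state:2 @ bit 1 → (0xcc8f5a75>>1)&0x3 = 0x2
lvl:1 @ bit 0 → (0xcc8f5a75>>0)&0x1 = 0x1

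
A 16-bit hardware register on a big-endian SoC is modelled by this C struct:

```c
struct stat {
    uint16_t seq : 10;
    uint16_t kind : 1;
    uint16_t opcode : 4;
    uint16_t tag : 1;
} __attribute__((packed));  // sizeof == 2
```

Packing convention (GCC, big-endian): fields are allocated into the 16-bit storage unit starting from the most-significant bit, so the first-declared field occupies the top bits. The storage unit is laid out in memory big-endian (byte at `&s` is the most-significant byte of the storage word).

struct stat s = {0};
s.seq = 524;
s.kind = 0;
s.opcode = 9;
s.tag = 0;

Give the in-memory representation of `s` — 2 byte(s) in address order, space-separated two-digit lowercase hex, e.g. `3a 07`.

seq:10 = 524 → 0x20c << 6 → word 0x8300
kind:1 = 0 → 0x0 << 5 → word 0x8300
opcode:4 = 9 → 0x9 << 1 → word 0x8312
tag:1 = 0 → 0x0 << 0 → word 0x8312
word = 0x8312 → big-endian bytes:
  [0]=0x83  [1]=0x12

83 12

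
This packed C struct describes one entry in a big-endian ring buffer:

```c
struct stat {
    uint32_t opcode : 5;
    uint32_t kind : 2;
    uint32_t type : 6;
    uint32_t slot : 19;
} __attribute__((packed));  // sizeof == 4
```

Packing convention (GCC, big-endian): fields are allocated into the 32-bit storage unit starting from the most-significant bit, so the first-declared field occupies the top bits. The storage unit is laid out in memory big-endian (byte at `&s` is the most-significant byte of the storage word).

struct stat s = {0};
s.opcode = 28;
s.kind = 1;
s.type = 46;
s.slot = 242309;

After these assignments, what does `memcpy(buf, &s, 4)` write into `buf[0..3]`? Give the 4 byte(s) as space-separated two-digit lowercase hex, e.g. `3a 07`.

e3 73 b2 85

[27+:5] opcode=28 & 0x1f = 0x1c; word=0xe0000000
[25+:2] kind=1 & 0x3 = 0x1; word=0xe2000000
[19+:6] type=46 & 0x3f = 0x2e; word=0xe3700000
[0+:19] slot=242309 & 0x7ffff = 0x3b285; word=0xe373b285
word = 0xe373b285 → big-endian bytes:
  [0]=0xe3  [1]=0x73  [2]=0xb2  [3]=0x85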